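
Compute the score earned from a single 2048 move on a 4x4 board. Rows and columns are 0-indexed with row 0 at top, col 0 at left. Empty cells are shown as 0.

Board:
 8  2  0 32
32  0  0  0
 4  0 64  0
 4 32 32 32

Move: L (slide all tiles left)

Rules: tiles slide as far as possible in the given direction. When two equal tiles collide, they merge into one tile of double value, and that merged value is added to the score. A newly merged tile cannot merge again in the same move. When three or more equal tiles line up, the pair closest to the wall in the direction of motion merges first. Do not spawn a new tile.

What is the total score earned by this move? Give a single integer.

Answer: 64

Derivation:
Slide left:
row 0: [8, 2, 0, 32] -> [8, 2, 32, 0]  score +0 (running 0)
row 1: [32, 0, 0, 0] -> [32, 0, 0, 0]  score +0 (running 0)
row 2: [4, 0, 64, 0] -> [4, 64, 0, 0]  score +0 (running 0)
row 3: [4, 32, 32, 32] -> [4, 64, 32, 0]  score +64 (running 64)
Board after move:
 8  2 32  0
32  0  0  0
 4 64  0  0
 4 64 32  0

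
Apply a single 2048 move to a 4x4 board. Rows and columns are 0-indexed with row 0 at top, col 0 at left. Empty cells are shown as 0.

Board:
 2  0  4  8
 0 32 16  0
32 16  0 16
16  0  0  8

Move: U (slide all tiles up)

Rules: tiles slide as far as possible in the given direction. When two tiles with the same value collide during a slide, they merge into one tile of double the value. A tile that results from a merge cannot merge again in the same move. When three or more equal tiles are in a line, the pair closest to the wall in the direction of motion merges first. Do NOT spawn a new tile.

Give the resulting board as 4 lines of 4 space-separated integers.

Answer:  2 32  4  8
32 16 16 16
16  0  0  8
 0  0  0  0

Derivation:
Slide up:
col 0: [2, 0, 32, 16] -> [2, 32, 16, 0]
col 1: [0, 32, 16, 0] -> [32, 16, 0, 0]
col 2: [4, 16, 0, 0] -> [4, 16, 0, 0]
col 3: [8, 0, 16, 8] -> [8, 16, 8, 0]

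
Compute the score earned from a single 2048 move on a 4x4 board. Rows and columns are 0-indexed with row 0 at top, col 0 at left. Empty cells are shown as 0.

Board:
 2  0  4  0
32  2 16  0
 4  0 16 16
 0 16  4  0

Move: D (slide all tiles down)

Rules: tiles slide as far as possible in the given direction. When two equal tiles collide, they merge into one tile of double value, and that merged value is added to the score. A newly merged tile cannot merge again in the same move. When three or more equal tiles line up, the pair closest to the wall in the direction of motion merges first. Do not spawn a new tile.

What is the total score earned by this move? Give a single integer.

Answer: 32

Derivation:
Slide down:
col 0: [2, 32, 4, 0] -> [0, 2, 32, 4]  score +0 (running 0)
col 1: [0, 2, 0, 16] -> [0, 0, 2, 16]  score +0 (running 0)
col 2: [4, 16, 16, 4] -> [0, 4, 32, 4]  score +32 (running 32)
col 3: [0, 0, 16, 0] -> [0, 0, 0, 16]  score +0 (running 32)
Board after move:
 0  0  0  0
 2  0  4  0
32  2 32  0
 4 16  4 16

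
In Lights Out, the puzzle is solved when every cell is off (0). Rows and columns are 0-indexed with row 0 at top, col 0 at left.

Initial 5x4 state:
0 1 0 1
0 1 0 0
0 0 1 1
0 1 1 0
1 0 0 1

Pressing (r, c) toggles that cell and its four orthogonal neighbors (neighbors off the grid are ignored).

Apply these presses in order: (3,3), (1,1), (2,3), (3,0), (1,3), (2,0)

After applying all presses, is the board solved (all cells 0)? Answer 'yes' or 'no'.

After press 1 at (3,3):
0 1 0 1
0 1 0 0
0 0 1 0
0 1 0 1
1 0 0 0

After press 2 at (1,1):
0 0 0 1
1 0 1 0
0 1 1 0
0 1 0 1
1 0 0 0

After press 3 at (2,3):
0 0 0 1
1 0 1 1
0 1 0 1
0 1 0 0
1 0 0 0

After press 4 at (3,0):
0 0 0 1
1 0 1 1
1 1 0 1
1 0 0 0
0 0 0 0

After press 5 at (1,3):
0 0 0 0
1 0 0 0
1 1 0 0
1 0 0 0
0 0 0 0

After press 6 at (2,0):
0 0 0 0
0 0 0 0
0 0 0 0
0 0 0 0
0 0 0 0

Lights still on: 0

Answer: yes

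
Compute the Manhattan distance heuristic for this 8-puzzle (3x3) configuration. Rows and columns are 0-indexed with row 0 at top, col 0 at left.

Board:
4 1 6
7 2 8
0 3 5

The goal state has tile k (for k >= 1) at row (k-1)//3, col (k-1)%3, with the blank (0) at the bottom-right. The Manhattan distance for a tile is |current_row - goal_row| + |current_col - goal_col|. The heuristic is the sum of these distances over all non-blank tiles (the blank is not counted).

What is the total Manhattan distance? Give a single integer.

Answer: 12

Derivation:
Tile 4: (0,0)->(1,0) = 1
Tile 1: (0,1)->(0,0) = 1
Tile 6: (0,2)->(1,2) = 1
Tile 7: (1,0)->(2,0) = 1
Tile 2: (1,1)->(0,1) = 1
Tile 8: (1,2)->(2,1) = 2
Tile 3: (2,1)->(0,2) = 3
Tile 5: (2,2)->(1,1) = 2
Sum: 1 + 1 + 1 + 1 + 1 + 2 + 3 + 2 = 12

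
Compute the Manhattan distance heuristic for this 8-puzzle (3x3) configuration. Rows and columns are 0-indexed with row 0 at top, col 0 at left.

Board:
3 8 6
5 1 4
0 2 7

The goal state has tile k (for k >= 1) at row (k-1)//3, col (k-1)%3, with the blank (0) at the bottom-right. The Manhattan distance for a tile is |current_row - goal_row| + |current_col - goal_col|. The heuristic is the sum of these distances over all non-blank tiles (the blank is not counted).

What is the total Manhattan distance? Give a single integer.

Answer: 14

Derivation:
Tile 3: (0,0)->(0,2) = 2
Tile 8: (0,1)->(2,1) = 2
Tile 6: (0,2)->(1,2) = 1
Tile 5: (1,0)->(1,1) = 1
Tile 1: (1,1)->(0,0) = 2
Tile 4: (1,2)->(1,0) = 2
Tile 2: (2,1)->(0,1) = 2
Tile 7: (2,2)->(2,0) = 2
Sum: 2 + 2 + 1 + 1 + 2 + 2 + 2 + 2 = 14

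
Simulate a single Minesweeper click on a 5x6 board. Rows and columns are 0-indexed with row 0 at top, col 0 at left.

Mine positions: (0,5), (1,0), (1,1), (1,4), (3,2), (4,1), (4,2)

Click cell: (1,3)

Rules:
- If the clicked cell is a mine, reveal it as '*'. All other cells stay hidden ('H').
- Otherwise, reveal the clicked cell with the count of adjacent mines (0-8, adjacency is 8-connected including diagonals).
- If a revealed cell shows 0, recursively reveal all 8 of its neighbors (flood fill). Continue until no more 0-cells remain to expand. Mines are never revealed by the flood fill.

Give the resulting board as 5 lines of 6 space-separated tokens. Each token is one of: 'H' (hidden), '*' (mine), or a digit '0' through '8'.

H H H H H H
H H H 1 H H
H H H H H H
H H H H H H
H H H H H H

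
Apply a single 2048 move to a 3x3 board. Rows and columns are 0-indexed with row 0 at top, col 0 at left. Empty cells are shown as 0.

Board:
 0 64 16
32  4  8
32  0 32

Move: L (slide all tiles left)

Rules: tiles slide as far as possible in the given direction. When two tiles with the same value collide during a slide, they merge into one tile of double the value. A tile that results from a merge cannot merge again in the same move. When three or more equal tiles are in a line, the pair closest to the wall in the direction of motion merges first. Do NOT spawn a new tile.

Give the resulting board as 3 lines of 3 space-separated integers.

Slide left:
row 0: [0, 64, 16] -> [64, 16, 0]
row 1: [32, 4, 8] -> [32, 4, 8]
row 2: [32, 0, 32] -> [64, 0, 0]

Answer: 64 16  0
32  4  8
64  0  0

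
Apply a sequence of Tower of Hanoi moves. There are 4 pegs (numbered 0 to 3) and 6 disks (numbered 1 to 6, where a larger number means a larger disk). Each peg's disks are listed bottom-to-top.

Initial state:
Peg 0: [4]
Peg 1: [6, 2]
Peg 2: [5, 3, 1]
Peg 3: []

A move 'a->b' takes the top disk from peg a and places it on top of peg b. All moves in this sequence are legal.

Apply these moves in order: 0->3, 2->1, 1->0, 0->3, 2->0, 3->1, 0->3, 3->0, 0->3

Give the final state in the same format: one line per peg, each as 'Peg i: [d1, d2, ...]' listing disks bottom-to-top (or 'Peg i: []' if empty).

After move 1 (0->3):
Peg 0: []
Peg 1: [6, 2]
Peg 2: [5, 3, 1]
Peg 3: [4]

After move 2 (2->1):
Peg 0: []
Peg 1: [6, 2, 1]
Peg 2: [5, 3]
Peg 3: [4]

After move 3 (1->0):
Peg 0: [1]
Peg 1: [6, 2]
Peg 2: [5, 3]
Peg 3: [4]

After move 4 (0->3):
Peg 0: []
Peg 1: [6, 2]
Peg 2: [5, 3]
Peg 3: [4, 1]

After move 5 (2->0):
Peg 0: [3]
Peg 1: [6, 2]
Peg 2: [5]
Peg 3: [4, 1]

After move 6 (3->1):
Peg 0: [3]
Peg 1: [6, 2, 1]
Peg 2: [5]
Peg 3: [4]

After move 7 (0->3):
Peg 0: []
Peg 1: [6, 2, 1]
Peg 2: [5]
Peg 3: [4, 3]

After move 8 (3->0):
Peg 0: [3]
Peg 1: [6, 2, 1]
Peg 2: [5]
Peg 3: [4]

After move 9 (0->3):
Peg 0: []
Peg 1: [6, 2, 1]
Peg 2: [5]
Peg 3: [4, 3]

Answer: Peg 0: []
Peg 1: [6, 2, 1]
Peg 2: [5]
Peg 3: [4, 3]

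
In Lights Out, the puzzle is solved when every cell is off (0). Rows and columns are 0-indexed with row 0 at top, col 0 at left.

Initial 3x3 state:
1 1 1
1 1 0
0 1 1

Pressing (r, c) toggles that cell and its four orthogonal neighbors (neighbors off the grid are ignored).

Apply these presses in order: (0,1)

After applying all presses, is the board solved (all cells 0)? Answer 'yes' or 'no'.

After press 1 at (0,1):
0 0 0
1 0 0
0 1 1

Lights still on: 3

Answer: no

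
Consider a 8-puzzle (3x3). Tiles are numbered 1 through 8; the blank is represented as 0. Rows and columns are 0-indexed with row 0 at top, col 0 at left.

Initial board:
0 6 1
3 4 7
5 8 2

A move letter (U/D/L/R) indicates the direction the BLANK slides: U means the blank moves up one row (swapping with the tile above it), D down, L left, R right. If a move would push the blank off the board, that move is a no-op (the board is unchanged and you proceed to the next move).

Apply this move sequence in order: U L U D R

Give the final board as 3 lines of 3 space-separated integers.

After move 1 (U):
0 6 1
3 4 7
5 8 2

After move 2 (L):
0 6 1
3 4 7
5 8 2

After move 3 (U):
0 6 1
3 4 7
5 8 2

After move 4 (D):
3 6 1
0 4 7
5 8 2

After move 5 (R):
3 6 1
4 0 7
5 8 2

Answer: 3 6 1
4 0 7
5 8 2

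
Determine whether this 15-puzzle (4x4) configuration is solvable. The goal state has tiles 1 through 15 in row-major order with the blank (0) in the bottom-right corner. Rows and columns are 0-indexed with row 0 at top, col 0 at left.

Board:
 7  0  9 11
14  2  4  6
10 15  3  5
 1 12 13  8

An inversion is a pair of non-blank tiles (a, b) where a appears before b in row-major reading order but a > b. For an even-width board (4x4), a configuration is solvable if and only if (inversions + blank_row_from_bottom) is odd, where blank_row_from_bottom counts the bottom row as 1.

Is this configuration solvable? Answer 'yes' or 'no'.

Answer: yes

Derivation:
Inversions: 51
Blank is in row 0 (0-indexed from top), which is row 4 counting from the bottom (bottom = 1).
51 + 4 = 55, which is odd, so the puzzle is solvable.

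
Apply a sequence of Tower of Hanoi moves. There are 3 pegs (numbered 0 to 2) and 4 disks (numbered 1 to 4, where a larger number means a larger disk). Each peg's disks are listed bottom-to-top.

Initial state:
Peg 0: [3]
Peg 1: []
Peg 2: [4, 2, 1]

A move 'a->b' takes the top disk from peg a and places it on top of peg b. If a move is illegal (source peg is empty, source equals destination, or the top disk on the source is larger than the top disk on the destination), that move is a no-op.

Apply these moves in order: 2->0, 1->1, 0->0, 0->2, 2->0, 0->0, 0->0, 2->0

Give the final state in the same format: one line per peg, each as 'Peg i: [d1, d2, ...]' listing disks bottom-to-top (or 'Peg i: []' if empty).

Answer: Peg 0: [3, 1]
Peg 1: []
Peg 2: [4, 2]

Derivation:
After move 1 (2->0):
Peg 0: [3, 1]
Peg 1: []
Peg 2: [4, 2]

After move 2 (1->1):
Peg 0: [3, 1]
Peg 1: []
Peg 2: [4, 2]

After move 3 (0->0):
Peg 0: [3, 1]
Peg 1: []
Peg 2: [4, 2]

After move 4 (0->2):
Peg 0: [3]
Peg 1: []
Peg 2: [4, 2, 1]

After move 5 (2->0):
Peg 0: [3, 1]
Peg 1: []
Peg 2: [4, 2]

After move 6 (0->0):
Peg 0: [3, 1]
Peg 1: []
Peg 2: [4, 2]

After move 7 (0->0):
Peg 0: [3, 1]
Peg 1: []
Peg 2: [4, 2]

After move 8 (2->0):
Peg 0: [3, 1]
Peg 1: []
Peg 2: [4, 2]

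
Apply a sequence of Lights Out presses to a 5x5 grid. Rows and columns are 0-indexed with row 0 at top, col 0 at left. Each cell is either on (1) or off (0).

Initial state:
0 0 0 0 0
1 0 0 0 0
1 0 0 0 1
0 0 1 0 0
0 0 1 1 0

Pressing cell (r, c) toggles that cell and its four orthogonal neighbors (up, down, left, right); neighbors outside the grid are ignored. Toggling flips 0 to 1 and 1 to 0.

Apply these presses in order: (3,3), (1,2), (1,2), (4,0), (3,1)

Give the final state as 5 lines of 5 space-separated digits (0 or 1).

After press 1 at (3,3):
0 0 0 0 0
1 0 0 0 0
1 0 0 1 1
0 0 0 1 1
0 0 1 0 0

After press 2 at (1,2):
0 0 1 0 0
1 1 1 1 0
1 0 1 1 1
0 0 0 1 1
0 0 1 0 0

After press 3 at (1,2):
0 0 0 0 0
1 0 0 0 0
1 0 0 1 1
0 0 0 1 1
0 0 1 0 0

After press 4 at (4,0):
0 0 0 0 0
1 0 0 0 0
1 0 0 1 1
1 0 0 1 1
1 1 1 0 0

After press 5 at (3,1):
0 0 0 0 0
1 0 0 0 0
1 1 0 1 1
0 1 1 1 1
1 0 1 0 0

Answer: 0 0 0 0 0
1 0 0 0 0
1 1 0 1 1
0 1 1 1 1
1 0 1 0 0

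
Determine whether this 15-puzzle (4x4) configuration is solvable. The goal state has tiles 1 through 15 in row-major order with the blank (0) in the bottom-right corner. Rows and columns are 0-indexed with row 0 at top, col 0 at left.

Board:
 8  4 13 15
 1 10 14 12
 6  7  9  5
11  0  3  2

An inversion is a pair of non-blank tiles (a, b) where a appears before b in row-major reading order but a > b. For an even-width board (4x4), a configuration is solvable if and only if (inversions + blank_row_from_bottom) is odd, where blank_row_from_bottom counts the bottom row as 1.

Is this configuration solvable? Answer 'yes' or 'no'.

Inversions: 66
Blank is in row 3 (0-indexed from top), which is row 1 counting from the bottom (bottom = 1).
66 + 1 = 67, which is odd, so the puzzle is solvable.

Answer: yes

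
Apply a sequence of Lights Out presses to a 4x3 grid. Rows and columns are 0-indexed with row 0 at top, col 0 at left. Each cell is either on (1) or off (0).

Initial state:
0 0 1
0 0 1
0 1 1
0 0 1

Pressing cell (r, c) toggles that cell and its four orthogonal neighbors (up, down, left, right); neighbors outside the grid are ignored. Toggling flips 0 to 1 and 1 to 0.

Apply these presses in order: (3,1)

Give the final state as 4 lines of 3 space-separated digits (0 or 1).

After press 1 at (3,1):
0 0 1
0 0 1
0 0 1
1 1 0

Answer: 0 0 1
0 0 1
0 0 1
1 1 0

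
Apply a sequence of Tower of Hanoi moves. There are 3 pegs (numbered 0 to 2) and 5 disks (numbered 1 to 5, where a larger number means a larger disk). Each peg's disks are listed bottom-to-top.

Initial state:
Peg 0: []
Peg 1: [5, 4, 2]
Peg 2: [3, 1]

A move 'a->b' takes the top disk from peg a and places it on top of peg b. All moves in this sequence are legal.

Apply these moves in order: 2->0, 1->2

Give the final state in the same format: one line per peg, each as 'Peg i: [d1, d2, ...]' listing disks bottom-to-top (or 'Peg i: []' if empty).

After move 1 (2->0):
Peg 0: [1]
Peg 1: [5, 4, 2]
Peg 2: [3]

After move 2 (1->2):
Peg 0: [1]
Peg 1: [5, 4]
Peg 2: [3, 2]

Answer: Peg 0: [1]
Peg 1: [5, 4]
Peg 2: [3, 2]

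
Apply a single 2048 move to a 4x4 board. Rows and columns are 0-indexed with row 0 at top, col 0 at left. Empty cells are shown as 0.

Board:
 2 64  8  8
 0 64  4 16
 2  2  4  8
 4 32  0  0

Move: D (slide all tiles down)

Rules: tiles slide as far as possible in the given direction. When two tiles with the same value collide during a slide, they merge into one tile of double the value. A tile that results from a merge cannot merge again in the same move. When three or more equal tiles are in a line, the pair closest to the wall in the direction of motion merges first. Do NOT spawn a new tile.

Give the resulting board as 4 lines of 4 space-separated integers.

Slide down:
col 0: [2, 0, 2, 4] -> [0, 0, 4, 4]
col 1: [64, 64, 2, 32] -> [0, 128, 2, 32]
col 2: [8, 4, 4, 0] -> [0, 0, 8, 8]
col 3: [8, 16, 8, 0] -> [0, 8, 16, 8]

Answer:   0   0   0   0
  0 128   0   8
  4   2   8  16
  4  32   8   8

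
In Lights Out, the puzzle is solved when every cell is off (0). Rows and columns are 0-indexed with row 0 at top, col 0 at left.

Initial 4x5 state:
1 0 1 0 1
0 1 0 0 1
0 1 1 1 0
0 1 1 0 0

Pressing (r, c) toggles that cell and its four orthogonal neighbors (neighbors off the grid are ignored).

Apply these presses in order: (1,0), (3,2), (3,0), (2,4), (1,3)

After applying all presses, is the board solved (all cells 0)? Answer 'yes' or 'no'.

Answer: no

Derivation:
After press 1 at (1,0):
0 0 1 0 1
1 0 0 0 1
1 1 1 1 0
0 1 1 0 0

After press 2 at (3,2):
0 0 1 0 1
1 0 0 0 1
1 1 0 1 0
0 0 0 1 0

After press 3 at (3,0):
0 0 1 0 1
1 0 0 0 1
0 1 0 1 0
1 1 0 1 0

After press 4 at (2,4):
0 0 1 0 1
1 0 0 0 0
0 1 0 0 1
1 1 0 1 1

After press 5 at (1,3):
0 0 1 1 1
1 0 1 1 1
0 1 0 1 1
1 1 0 1 1

Lights still on: 14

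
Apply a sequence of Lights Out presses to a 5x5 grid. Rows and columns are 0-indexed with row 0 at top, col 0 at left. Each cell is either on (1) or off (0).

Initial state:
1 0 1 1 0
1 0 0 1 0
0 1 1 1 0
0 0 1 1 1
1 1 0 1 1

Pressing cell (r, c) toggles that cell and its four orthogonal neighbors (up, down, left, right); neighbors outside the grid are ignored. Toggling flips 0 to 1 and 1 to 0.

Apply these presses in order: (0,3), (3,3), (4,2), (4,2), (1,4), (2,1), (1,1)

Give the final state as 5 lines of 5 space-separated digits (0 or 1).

After press 1 at (0,3):
1 0 0 0 1
1 0 0 0 0
0 1 1 1 0
0 0 1 1 1
1 1 0 1 1

After press 2 at (3,3):
1 0 0 0 1
1 0 0 0 0
0 1 1 0 0
0 0 0 0 0
1 1 0 0 1

After press 3 at (4,2):
1 0 0 0 1
1 0 0 0 0
0 1 1 0 0
0 0 1 0 0
1 0 1 1 1

After press 4 at (4,2):
1 0 0 0 1
1 0 0 0 0
0 1 1 0 0
0 0 0 0 0
1 1 0 0 1

After press 5 at (1,4):
1 0 0 0 0
1 0 0 1 1
0 1 1 0 1
0 0 0 0 0
1 1 0 0 1

After press 6 at (2,1):
1 0 0 0 0
1 1 0 1 1
1 0 0 0 1
0 1 0 0 0
1 1 0 0 1

After press 7 at (1,1):
1 1 0 0 0
0 0 1 1 1
1 1 0 0 1
0 1 0 0 0
1 1 0 0 1

Answer: 1 1 0 0 0
0 0 1 1 1
1 1 0 0 1
0 1 0 0 0
1 1 0 0 1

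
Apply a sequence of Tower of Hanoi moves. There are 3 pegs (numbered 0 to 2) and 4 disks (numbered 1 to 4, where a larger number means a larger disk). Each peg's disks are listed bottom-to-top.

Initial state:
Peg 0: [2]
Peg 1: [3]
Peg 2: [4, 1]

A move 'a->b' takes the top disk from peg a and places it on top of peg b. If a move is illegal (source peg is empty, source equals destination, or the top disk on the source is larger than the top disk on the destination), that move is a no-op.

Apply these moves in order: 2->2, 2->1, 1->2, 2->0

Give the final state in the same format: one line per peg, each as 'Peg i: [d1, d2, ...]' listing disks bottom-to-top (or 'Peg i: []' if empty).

After move 1 (2->2):
Peg 0: [2]
Peg 1: [3]
Peg 2: [4, 1]

After move 2 (2->1):
Peg 0: [2]
Peg 1: [3, 1]
Peg 2: [4]

After move 3 (1->2):
Peg 0: [2]
Peg 1: [3]
Peg 2: [4, 1]

After move 4 (2->0):
Peg 0: [2, 1]
Peg 1: [3]
Peg 2: [4]

Answer: Peg 0: [2, 1]
Peg 1: [3]
Peg 2: [4]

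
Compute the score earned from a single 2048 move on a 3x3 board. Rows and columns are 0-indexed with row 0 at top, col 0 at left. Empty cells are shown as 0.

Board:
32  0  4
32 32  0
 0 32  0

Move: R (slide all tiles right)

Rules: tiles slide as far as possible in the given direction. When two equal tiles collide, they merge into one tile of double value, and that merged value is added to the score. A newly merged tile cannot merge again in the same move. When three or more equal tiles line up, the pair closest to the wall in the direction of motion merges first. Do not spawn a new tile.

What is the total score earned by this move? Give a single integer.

Answer: 64

Derivation:
Slide right:
row 0: [32, 0, 4] -> [0, 32, 4]  score +0 (running 0)
row 1: [32, 32, 0] -> [0, 0, 64]  score +64 (running 64)
row 2: [0, 32, 0] -> [0, 0, 32]  score +0 (running 64)
Board after move:
 0 32  4
 0  0 64
 0  0 32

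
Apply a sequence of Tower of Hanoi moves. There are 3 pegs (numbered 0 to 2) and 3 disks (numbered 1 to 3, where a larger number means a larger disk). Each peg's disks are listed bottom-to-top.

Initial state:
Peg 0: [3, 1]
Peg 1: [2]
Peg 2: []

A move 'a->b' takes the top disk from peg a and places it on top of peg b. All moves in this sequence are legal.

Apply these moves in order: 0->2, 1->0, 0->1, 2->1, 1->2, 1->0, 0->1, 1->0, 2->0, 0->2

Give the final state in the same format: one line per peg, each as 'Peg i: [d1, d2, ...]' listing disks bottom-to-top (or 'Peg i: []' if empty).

After move 1 (0->2):
Peg 0: [3]
Peg 1: [2]
Peg 2: [1]

After move 2 (1->0):
Peg 0: [3, 2]
Peg 1: []
Peg 2: [1]

After move 3 (0->1):
Peg 0: [3]
Peg 1: [2]
Peg 2: [1]

After move 4 (2->1):
Peg 0: [3]
Peg 1: [2, 1]
Peg 2: []

After move 5 (1->2):
Peg 0: [3]
Peg 1: [2]
Peg 2: [1]

After move 6 (1->0):
Peg 0: [3, 2]
Peg 1: []
Peg 2: [1]

After move 7 (0->1):
Peg 0: [3]
Peg 1: [2]
Peg 2: [1]

After move 8 (1->0):
Peg 0: [3, 2]
Peg 1: []
Peg 2: [1]

After move 9 (2->0):
Peg 0: [3, 2, 1]
Peg 1: []
Peg 2: []

After move 10 (0->2):
Peg 0: [3, 2]
Peg 1: []
Peg 2: [1]

Answer: Peg 0: [3, 2]
Peg 1: []
Peg 2: [1]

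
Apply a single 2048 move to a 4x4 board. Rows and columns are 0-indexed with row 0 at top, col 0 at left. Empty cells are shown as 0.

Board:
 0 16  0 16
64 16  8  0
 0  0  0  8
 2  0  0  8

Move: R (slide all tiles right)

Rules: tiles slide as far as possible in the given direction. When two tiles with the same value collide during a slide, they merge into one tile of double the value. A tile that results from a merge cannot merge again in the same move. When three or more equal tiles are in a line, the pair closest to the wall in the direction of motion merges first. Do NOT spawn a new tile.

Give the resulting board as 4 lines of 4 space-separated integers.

Answer:  0  0  0 32
 0 64 16  8
 0  0  0  8
 0  0  2  8

Derivation:
Slide right:
row 0: [0, 16, 0, 16] -> [0, 0, 0, 32]
row 1: [64, 16, 8, 0] -> [0, 64, 16, 8]
row 2: [0, 0, 0, 8] -> [0, 0, 0, 8]
row 3: [2, 0, 0, 8] -> [0, 0, 2, 8]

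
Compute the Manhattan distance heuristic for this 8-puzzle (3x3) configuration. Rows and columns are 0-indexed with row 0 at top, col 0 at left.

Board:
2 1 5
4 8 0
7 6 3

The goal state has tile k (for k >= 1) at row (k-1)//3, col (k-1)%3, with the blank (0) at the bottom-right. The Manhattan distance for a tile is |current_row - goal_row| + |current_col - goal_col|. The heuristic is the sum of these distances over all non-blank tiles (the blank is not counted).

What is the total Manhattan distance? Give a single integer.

Tile 2: (0,0)->(0,1) = 1
Tile 1: (0,1)->(0,0) = 1
Tile 5: (0,2)->(1,1) = 2
Tile 4: (1,0)->(1,0) = 0
Tile 8: (1,1)->(2,1) = 1
Tile 7: (2,0)->(2,0) = 0
Tile 6: (2,1)->(1,2) = 2
Tile 3: (2,2)->(0,2) = 2
Sum: 1 + 1 + 2 + 0 + 1 + 0 + 2 + 2 = 9

Answer: 9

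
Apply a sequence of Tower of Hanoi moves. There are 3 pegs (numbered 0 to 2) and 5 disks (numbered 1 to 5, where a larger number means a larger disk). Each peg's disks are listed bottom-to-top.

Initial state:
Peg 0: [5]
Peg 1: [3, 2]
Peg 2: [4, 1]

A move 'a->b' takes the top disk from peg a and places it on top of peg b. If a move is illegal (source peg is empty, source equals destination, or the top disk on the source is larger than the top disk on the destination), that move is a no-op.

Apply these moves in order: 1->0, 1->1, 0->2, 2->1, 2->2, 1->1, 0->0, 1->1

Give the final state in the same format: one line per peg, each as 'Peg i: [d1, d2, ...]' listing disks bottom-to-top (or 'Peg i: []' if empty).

After move 1 (1->0):
Peg 0: [5, 2]
Peg 1: [3]
Peg 2: [4, 1]

After move 2 (1->1):
Peg 0: [5, 2]
Peg 1: [3]
Peg 2: [4, 1]

After move 3 (0->2):
Peg 0: [5, 2]
Peg 1: [3]
Peg 2: [4, 1]

After move 4 (2->1):
Peg 0: [5, 2]
Peg 1: [3, 1]
Peg 2: [4]

After move 5 (2->2):
Peg 0: [5, 2]
Peg 1: [3, 1]
Peg 2: [4]

After move 6 (1->1):
Peg 0: [5, 2]
Peg 1: [3, 1]
Peg 2: [4]

After move 7 (0->0):
Peg 0: [5, 2]
Peg 1: [3, 1]
Peg 2: [4]

After move 8 (1->1):
Peg 0: [5, 2]
Peg 1: [3, 1]
Peg 2: [4]

Answer: Peg 0: [5, 2]
Peg 1: [3, 1]
Peg 2: [4]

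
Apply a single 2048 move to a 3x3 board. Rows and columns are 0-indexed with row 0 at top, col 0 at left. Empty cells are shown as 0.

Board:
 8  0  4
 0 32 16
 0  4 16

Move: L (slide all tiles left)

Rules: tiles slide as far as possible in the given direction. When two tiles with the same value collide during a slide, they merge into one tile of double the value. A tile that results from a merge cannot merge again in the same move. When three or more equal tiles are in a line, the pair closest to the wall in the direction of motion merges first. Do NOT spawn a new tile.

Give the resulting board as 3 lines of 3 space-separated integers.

Answer:  8  4  0
32 16  0
 4 16  0

Derivation:
Slide left:
row 0: [8, 0, 4] -> [8, 4, 0]
row 1: [0, 32, 16] -> [32, 16, 0]
row 2: [0, 4, 16] -> [4, 16, 0]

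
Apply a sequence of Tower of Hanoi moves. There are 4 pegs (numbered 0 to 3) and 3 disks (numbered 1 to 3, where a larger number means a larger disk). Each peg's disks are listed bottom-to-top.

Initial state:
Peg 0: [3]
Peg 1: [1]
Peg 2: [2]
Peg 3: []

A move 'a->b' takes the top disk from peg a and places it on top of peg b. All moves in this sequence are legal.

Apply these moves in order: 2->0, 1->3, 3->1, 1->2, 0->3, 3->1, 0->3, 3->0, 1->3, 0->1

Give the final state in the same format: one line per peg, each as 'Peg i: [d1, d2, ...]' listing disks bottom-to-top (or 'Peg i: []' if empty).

After move 1 (2->0):
Peg 0: [3, 2]
Peg 1: [1]
Peg 2: []
Peg 3: []

After move 2 (1->3):
Peg 0: [3, 2]
Peg 1: []
Peg 2: []
Peg 3: [1]

After move 3 (3->1):
Peg 0: [3, 2]
Peg 1: [1]
Peg 2: []
Peg 3: []

After move 4 (1->2):
Peg 0: [3, 2]
Peg 1: []
Peg 2: [1]
Peg 3: []

After move 5 (0->3):
Peg 0: [3]
Peg 1: []
Peg 2: [1]
Peg 3: [2]

After move 6 (3->1):
Peg 0: [3]
Peg 1: [2]
Peg 2: [1]
Peg 3: []

After move 7 (0->3):
Peg 0: []
Peg 1: [2]
Peg 2: [1]
Peg 3: [3]

After move 8 (3->0):
Peg 0: [3]
Peg 1: [2]
Peg 2: [1]
Peg 3: []

After move 9 (1->3):
Peg 0: [3]
Peg 1: []
Peg 2: [1]
Peg 3: [2]

After move 10 (0->1):
Peg 0: []
Peg 1: [3]
Peg 2: [1]
Peg 3: [2]

Answer: Peg 0: []
Peg 1: [3]
Peg 2: [1]
Peg 3: [2]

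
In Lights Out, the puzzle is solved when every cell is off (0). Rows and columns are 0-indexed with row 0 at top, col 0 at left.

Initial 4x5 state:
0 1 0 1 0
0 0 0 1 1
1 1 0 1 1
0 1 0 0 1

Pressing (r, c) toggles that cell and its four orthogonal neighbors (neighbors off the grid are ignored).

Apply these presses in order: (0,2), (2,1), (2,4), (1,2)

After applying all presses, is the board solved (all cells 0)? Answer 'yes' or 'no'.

Answer: yes

Derivation:
After press 1 at (0,2):
0 0 1 0 0
0 0 1 1 1
1 1 0 1 1
0 1 0 0 1

After press 2 at (2,1):
0 0 1 0 0
0 1 1 1 1
0 0 1 1 1
0 0 0 0 1

After press 3 at (2,4):
0 0 1 0 0
0 1 1 1 0
0 0 1 0 0
0 0 0 0 0

After press 4 at (1,2):
0 0 0 0 0
0 0 0 0 0
0 0 0 0 0
0 0 0 0 0

Lights still on: 0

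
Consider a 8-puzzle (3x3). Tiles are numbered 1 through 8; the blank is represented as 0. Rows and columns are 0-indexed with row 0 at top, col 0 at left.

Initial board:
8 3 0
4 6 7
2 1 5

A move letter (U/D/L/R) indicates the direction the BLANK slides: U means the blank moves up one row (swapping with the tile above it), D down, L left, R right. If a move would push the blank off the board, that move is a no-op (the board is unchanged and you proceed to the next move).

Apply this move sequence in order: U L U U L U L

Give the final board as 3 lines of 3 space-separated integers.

After move 1 (U):
8 3 0
4 6 7
2 1 5

After move 2 (L):
8 0 3
4 6 7
2 1 5

After move 3 (U):
8 0 3
4 6 7
2 1 5

After move 4 (U):
8 0 3
4 6 7
2 1 5

After move 5 (L):
0 8 3
4 6 7
2 1 5

After move 6 (U):
0 8 3
4 6 7
2 1 5

After move 7 (L):
0 8 3
4 6 7
2 1 5

Answer: 0 8 3
4 6 7
2 1 5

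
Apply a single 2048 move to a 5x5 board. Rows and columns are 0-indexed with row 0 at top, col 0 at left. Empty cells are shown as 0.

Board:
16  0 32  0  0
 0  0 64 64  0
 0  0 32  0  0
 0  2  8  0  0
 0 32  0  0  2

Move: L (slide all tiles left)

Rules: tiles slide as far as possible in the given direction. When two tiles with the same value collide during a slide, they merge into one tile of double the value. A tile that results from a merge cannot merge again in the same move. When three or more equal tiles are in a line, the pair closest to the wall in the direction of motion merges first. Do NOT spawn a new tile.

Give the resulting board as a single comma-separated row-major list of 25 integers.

Slide left:
row 0: [16, 0, 32, 0, 0] -> [16, 32, 0, 0, 0]
row 1: [0, 0, 64, 64, 0] -> [128, 0, 0, 0, 0]
row 2: [0, 0, 32, 0, 0] -> [32, 0, 0, 0, 0]
row 3: [0, 2, 8, 0, 0] -> [2, 8, 0, 0, 0]
row 4: [0, 32, 0, 0, 2] -> [32, 2, 0, 0, 0]

Answer: 16, 32, 0, 0, 0, 128, 0, 0, 0, 0, 32, 0, 0, 0, 0, 2, 8, 0, 0, 0, 32, 2, 0, 0, 0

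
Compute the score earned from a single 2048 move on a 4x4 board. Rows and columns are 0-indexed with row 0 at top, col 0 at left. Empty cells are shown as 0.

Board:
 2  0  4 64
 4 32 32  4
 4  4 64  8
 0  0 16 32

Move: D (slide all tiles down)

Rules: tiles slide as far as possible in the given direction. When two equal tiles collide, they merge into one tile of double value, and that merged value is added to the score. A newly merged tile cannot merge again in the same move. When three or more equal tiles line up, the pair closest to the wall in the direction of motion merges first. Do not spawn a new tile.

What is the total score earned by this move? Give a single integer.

Answer: 8

Derivation:
Slide down:
col 0: [2, 4, 4, 0] -> [0, 0, 2, 8]  score +8 (running 8)
col 1: [0, 32, 4, 0] -> [0, 0, 32, 4]  score +0 (running 8)
col 2: [4, 32, 64, 16] -> [4, 32, 64, 16]  score +0 (running 8)
col 3: [64, 4, 8, 32] -> [64, 4, 8, 32]  score +0 (running 8)
Board after move:
 0  0  4 64
 0  0 32  4
 2 32 64  8
 8  4 16 32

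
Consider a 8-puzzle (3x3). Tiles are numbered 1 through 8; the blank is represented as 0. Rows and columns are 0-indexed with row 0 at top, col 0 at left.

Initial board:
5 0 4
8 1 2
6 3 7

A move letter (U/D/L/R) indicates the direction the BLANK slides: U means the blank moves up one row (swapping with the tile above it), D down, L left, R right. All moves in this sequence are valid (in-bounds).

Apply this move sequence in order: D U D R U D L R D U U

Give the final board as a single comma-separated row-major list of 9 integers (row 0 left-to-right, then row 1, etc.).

After move 1 (D):
5 1 4
8 0 2
6 3 7

After move 2 (U):
5 0 4
8 1 2
6 3 7

After move 3 (D):
5 1 4
8 0 2
6 3 7

After move 4 (R):
5 1 4
8 2 0
6 3 7

After move 5 (U):
5 1 0
8 2 4
6 3 7

After move 6 (D):
5 1 4
8 2 0
6 3 7

After move 7 (L):
5 1 4
8 0 2
6 3 7

After move 8 (R):
5 1 4
8 2 0
6 3 7

After move 9 (D):
5 1 4
8 2 7
6 3 0

After move 10 (U):
5 1 4
8 2 0
6 3 7

After move 11 (U):
5 1 0
8 2 4
6 3 7

Answer: 5, 1, 0, 8, 2, 4, 6, 3, 7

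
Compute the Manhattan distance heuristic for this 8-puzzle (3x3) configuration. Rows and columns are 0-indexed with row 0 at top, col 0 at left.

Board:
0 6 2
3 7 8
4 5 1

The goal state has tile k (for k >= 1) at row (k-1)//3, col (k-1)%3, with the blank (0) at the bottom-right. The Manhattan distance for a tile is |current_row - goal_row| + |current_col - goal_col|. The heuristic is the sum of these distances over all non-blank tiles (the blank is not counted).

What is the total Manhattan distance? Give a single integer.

Tile 6: at (0,1), goal (1,2), distance |0-1|+|1-2| = 2
Tile 2: at (0,2), goal (0,1), distance |0-0|+|2-1| = 1
Tile 3: at (1,0), goal (0,2), distance |1-0|+|0-2| = 3
Tile 7: at (1,1), goal (2,0), distance |1-2|+|1-0| = 2
Tile 8: at (1,2), goal (2,1), distance |1-2|+|2-1| = 2
Tile 4: at (2,0), goal (1,0), distance |2-1|+|0-0| = 1
Tile 5: at (2,1), goal (1,1), distance |2-1|+|1-1| = 1
Tile 1: at (2,2), goal (0,0), distance |2-0|+|2-0| = 4
Sum: 2 + 1 + 3 + 2 + 2 + 1 + 1 + 4 = 16

Answer: 16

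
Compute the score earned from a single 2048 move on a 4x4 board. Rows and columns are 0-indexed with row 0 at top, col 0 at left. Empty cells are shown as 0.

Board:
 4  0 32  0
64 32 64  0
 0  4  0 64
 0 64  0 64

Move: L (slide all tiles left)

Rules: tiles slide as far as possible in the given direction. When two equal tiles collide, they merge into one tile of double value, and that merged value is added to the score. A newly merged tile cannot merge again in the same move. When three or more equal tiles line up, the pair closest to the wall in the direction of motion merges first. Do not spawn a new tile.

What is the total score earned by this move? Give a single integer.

Slide left:
row 0: [4, 0, 32, 0] -> [4, 32, 0, 0]  score +0 (running 0)
row 1: [64, 32, 64, 0] -> [64, 32, 64, 0]  score +0 (running 0)
row 2: [0, 4, 0, 64] -> [4, 64, 0, 0]  score +0 (running 0)
row 3: [0, 64, 0, 64] -> [128, 0, 0, 0]  score +128 (running 128)
Board after move:
  4  32   0   0
 64  32  64   0
  4  64   0   0
128   0   0   0

Answer: 128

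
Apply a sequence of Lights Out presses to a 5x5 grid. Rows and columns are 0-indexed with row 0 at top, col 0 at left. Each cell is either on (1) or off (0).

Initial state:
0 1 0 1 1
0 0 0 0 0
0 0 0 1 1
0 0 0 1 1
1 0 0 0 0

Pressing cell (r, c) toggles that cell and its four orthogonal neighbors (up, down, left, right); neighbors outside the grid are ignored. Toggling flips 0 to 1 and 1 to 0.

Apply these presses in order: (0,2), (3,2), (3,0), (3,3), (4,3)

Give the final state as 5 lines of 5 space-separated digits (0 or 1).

After press 1 at (0,2):
0 0 1 0 1
0 0 1 0 0
0 0 0 1 1
0 0 0 1 1
1 0 0 0 0

After press 2 at (3,2):
0 0 1 0 1
0 0 1 0 0
0 0 1 1 1
0 1 1 0 1
1 0 1 0 0

After press 3 at (3,0):
0 0 1 0 1
0 0 1 0 0
1 0 1 1 1
1 0 1 0 1
0 0 1 0 0

After press 4 at (3,3):
0 0 1 0 1
0 0 1 0 0
1 0 1 0 1
1 0 0 1 0
0 0 1 1 0

After press 5 at (4,3):
0 0 1 0 1
0 0 1 0 0
1 0 1 0 1
1 0 0 0 0
0 0 0 0 1

Answer: 0 0 1 0 1
0 0 1 0 0
1 0 1 0 1
1 0 0 0 0
0 0 0 0 1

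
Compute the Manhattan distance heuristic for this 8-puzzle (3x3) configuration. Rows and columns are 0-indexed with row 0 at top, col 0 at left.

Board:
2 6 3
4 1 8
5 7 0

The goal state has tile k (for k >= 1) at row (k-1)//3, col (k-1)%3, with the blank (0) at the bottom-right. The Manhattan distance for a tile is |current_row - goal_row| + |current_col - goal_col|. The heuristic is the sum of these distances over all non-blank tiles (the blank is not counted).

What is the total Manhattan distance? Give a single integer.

Answer: 10

Derivation:
Tile 2: at (0,0), goal (0,1), distance |0-0|+|0-1| = 1
Tile 6: at (0,1), goal (1,2), distance |0-1|+|1-2| = 2
Tile 3: at (0,2), goal (0,2), distance |0-0|+|2-2| = 0
Tile 4: at (1,0), goal (1,0), distance |1-1|+|0-0| = 0
Tile 1: at (1,1), goal (0,0), distance |1-0|+|1-0| = 2
Tile 8: at (1,2), goal (2,1), distance |1-2|+|2-1| = 2
Tile 5: at (2,0), goal (1,1), distance |2-1|+|0-1| = 2
Tile 7: at (2,1), goal (2,0), distance |2-2|+|1-0| = 1
Sum: 1 + 2 + 0 + 0 + 2 + 2 + 2 + 1 = 10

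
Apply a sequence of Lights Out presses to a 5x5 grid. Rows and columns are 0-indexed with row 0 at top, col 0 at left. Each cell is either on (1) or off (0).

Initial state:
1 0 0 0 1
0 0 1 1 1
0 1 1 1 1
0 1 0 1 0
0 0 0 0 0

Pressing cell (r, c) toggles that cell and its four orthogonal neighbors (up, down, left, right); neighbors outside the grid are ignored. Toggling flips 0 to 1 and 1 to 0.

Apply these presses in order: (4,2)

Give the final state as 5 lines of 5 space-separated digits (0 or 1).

After press 1 at (4,2):
1 0 0 0 1
0 0 1 1 1
0 1 1 1 1
0 1 1 1 0
0 1 1 1 0

Answer: 1 0 0 0 1
0 0 1 1 1
0 1 1 1 1
0 1 1 1 0
0 1 1 1 0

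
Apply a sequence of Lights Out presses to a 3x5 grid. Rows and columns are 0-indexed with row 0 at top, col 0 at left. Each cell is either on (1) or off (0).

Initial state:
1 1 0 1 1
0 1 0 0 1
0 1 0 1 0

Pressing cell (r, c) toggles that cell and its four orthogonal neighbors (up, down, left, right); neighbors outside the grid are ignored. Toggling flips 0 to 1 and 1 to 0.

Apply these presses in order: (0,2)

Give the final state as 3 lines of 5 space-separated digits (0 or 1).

Answer: 1 0 1 0 1
0 1 1 0 1
0 1 0 1 0

Derivation:
After press 1 at (0,2):
1 0 1 0 1
0 1 1 0 1
0 1 0 1 0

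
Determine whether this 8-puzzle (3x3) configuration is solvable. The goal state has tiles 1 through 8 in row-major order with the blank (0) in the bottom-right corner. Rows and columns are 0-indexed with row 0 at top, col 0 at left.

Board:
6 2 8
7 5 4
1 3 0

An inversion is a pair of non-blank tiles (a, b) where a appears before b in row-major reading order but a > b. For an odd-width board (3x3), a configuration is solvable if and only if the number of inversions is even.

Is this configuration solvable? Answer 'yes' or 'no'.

Inversions (pairs i<j in row-major order where tile[i] > tile[j] > 0): 20
20 is even, so the puzzle is solvable.

Answer: yes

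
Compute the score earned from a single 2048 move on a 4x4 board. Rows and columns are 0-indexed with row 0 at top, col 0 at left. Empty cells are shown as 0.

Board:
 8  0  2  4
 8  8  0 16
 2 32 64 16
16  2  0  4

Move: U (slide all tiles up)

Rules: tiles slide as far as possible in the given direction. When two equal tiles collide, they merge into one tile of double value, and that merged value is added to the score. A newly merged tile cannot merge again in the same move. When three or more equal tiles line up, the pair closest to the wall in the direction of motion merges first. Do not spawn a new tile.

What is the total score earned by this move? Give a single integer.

Slide up:
col 0: [8, 8, 2, 16] -> [16, 2, 16, 0]  score +16 (running 16)
col 1: [0, 8, 32, 2] -> [8, 32, 2, 0]  score +0 (running 16)
col 2: [2, 0, 64, 0] -> [2, 64, 0, 0]  score +0 (running 16)
col 3: [4, 16, 16, 4] -> [4, 32, 4, 0]  score +32 (running 48)
Board after move:
16  8  2  4
 2 32 64 32
16  2  0  4
 0  0  0  0

Answer: 48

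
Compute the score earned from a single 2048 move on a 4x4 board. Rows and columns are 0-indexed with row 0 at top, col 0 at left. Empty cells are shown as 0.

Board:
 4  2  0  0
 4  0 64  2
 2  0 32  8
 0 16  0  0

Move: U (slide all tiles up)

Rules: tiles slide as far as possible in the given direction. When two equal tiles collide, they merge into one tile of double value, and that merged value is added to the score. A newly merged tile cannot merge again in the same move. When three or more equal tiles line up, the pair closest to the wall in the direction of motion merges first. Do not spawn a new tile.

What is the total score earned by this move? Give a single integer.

Slide up:
col 0: [4, 4, 2, 0] -> [8, 2, 0, 0]  score +8 (running 8)
col 1: [2, 0, 0, 16] -> [2, 16, 0, 0]  score +0 (running 8)
col 2: [0, 64, 32, 0] -> [64, 32, 0, 0]  score +0 (running 8)
col 3: [0, 2, 8, 0] -> [2, 8, 0, 0]  score +0 (running 8)
Board after move:
 8  2 64  2
 2 16 32  8
 0  0  0  0
 0  0  0  0

Answer: 8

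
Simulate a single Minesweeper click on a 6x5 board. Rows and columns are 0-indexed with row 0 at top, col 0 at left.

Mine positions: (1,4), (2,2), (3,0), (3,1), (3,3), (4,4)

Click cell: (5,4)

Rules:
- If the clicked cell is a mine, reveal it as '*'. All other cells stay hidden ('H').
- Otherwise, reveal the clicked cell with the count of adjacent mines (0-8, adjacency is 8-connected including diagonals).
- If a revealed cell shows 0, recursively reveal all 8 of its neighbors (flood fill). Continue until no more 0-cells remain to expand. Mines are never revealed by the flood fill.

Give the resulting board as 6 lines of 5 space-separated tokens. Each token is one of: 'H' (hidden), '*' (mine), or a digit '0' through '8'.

H H H H H
H H H H H
H H H H H
H H H H H
H H H H H
H H H H 1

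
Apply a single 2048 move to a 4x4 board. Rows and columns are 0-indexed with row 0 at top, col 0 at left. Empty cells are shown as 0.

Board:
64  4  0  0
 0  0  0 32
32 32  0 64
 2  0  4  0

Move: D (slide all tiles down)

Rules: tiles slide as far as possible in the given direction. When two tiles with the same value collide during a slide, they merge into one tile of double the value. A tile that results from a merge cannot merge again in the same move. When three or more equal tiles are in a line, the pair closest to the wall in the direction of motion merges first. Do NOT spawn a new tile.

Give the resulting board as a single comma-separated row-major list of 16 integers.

Answer: 0, 0, 0, 0, 64, 0, 0, 0, 32, 4, 0, 32, 2, 32, 4, 64

Derivation:
Slide down:
col 0: [64, 0, 32, 2] -> [0, 64, 32, 2]
col 1: [4, 0, 32, 0] -> [0, 0, 4, 32]
col 2: [0, 0, 0, 4] -> [0, 0, 0, 4]
col 3: [0, 32, 64, 0] -> [0, 0, 32, 64]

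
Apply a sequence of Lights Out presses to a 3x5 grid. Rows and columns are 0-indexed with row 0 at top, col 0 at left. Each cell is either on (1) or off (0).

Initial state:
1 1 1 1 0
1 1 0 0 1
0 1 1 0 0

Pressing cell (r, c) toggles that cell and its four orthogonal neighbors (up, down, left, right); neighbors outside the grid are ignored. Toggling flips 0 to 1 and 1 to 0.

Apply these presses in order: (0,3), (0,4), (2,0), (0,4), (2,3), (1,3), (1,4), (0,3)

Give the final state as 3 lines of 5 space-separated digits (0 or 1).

After press 1 at (0,3):
1 1 0 0 1
1 1 0 1 1
0 1 1 0 0

After press 2 at (0,4):
1 1 0 1 0
1 1 0 1 0
0 1 1 0 0

After press 3 at (2,0):
1 1 0 1 0
0 1 0 1 0
1 0 1 0 0

After press 4 at (0,4):
1 1 0 0 1
0 1 0 1 1
1 0 1 0 0

After press 5 at (2,3):
1 1 0 0 1
0 1 0 0 1
1 0 0 1 1

After press 6 at (1,3):
1 1 0 1 1
0 1 1 1 0
1 0 0 0 1

After press 7 at (1,4):
1 1 0 1 0
0 1 1 0 1
1 0 0 0 0

After press 8 at (0,3):
1 1 1 0 1
0 1 1 1 1
1 0 0 0 0

Answer: 1 1 1 0 1
0 1 1 1 1
1 0 0 0 0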